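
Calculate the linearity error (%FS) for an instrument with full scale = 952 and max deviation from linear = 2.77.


Linearity error = (max deviation / full scale) * 100%.
Linearity = (2.77 / 952) * 100
Linearity = 0.291 %FS

0.291 %FS


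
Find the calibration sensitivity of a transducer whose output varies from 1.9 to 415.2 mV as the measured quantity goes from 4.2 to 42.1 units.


Sensitivity = (y2 - y1) / (x2 - x1).
S = (415.2 - 1.9) / (42.1 - 4.2)
S = 413.3 / 37.9
S = 10.905 mV/unit

10.905 mV/unit


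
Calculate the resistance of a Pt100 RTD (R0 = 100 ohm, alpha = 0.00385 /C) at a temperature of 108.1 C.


The RTD equation: Rt = R0 * (1 + alpha * T).
Rt = 100 * (1 + 0.00385 * 108.1)
Rt = 100 * (1 + 0.416185)
Rt = 100 * 1.416185
Rt = 141.619 ohm

141.619 ohm


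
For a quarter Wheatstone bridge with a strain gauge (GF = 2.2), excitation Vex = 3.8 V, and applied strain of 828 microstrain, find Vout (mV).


Quarter bridge output: Vout = (GF * epsilon * Vex) / 4.
Vout = (2.2 * 828e-6 * 3.8) / 4
Vout = 0.00692208 / 4 V
Vout = 0.00173052 V = 1.7305 mV

1.7305 mV


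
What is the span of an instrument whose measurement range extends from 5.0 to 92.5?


Span = upper range - lower range.
Span = 92.5 - (5.0)
Span = 87.5

87.5


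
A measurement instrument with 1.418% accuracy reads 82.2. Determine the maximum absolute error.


Absolute error = (accuracy% / 100) * reading.
Error = (1.418 / 100) * 82.2
Error = 0.01418 * 82.2
Error = 1.1656

1.1656


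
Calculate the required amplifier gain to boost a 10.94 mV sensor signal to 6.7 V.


Gain = Vout / Vin (converting to same units).
G = 6.7 V / 10.94 mV
G = 6700.0 mV / 10.94 mV
G = 612.43

612.43


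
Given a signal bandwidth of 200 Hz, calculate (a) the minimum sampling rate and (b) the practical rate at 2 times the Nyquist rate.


By Nyquist theorem, fs_min = 2 * fmax.
fs_min = 2 * 200 = 400 Hz
Practical rate = 2 * fs_min = 2 * 400 = 800 Hz

fs_min = 400 Hz, fs_practical = 800 Hz


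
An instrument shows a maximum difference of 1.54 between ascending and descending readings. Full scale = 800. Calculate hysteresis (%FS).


Hysteresis = (max difference / full scale) * 100%.
H = (1.54 / 800) * 100
H = 0.193 %FS

0.193 %FS


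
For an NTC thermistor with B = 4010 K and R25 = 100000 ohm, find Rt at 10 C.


NTC thermistor equation: Rt = R25 * exp(B * (1/T - 1/T25)).
T in Kelvin: 283.15 K, T25 = 298.15 K
1/T - 1/T25 = 1/283.15 - 1/298.15 = 0.00017768
B * (1/T - 1/T25) = 4010 * 0.00017768 = 0.7125
Rt = 100000 * exp(0.7125) = 203908.1 ohm

203908.1 ohm


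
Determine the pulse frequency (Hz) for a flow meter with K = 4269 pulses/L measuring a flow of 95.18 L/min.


Frequency = K * Q / 60 (converting L/min to L/s).
f = 4269 * 95.18 / 60
f = 406323.42 / 60
f = 6772.06 Hz

6772.06 Hz


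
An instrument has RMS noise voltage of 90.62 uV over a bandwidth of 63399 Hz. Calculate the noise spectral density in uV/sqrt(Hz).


Noise spectral density = Vrms / sqrt(BW).
NSD = 90.62 / sqrt(63399)
NSD = 90.62 / 251.7916
NSD = 0.3599 uV/sqrt(Hz)

0.3599 uV/sqrt(Hz)


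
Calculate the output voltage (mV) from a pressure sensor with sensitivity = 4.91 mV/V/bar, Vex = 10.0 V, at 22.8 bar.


Output = sensitivity * Vex * P.
Vout = 4.91 * 10.0 * 22.8
Vout = 49.1 * 22.8
Vout = 1119.48 mV

1119.48 mV


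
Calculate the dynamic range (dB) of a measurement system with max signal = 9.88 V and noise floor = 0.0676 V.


Dynamic range = 20 * log10(Vmax / Vnoise).
DR = 20 * log10(9.88 / 0.0676)
DR = 20 * log10(146.15)
DR = 43.3 dB

43.3 dB


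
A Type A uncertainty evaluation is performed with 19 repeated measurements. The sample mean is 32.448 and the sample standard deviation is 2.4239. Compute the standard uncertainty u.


The standard uncertainty for Type A evaluation is u = s / sqrt(n).
u = 2.4239 / sqrt(19)
u = 2.4239 / 4.3589
u = 0.5561

0.5561


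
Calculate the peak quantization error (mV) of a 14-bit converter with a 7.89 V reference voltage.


The maximum quantization error is +/- LSB/2.
LSB = Vref / 2^n = 7.89 / 16384 = 0.00048157 V
Max error = LSB / 2 = 0.00048157 / 2 = 0.00024078 V
Max error = 0.2408 mV

0.2408 mV


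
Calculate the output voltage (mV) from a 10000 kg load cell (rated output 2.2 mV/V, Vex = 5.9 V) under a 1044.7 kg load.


Vout = rated_output * Vex * (load / capacity).
Vout = 2.2 * 5.9 * (1044.7 / 10000)
Vout = 2.2 * 5.9 * 0.10447
Vout = 1.356 mV

1.356 mV


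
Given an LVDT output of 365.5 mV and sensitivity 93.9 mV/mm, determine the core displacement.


Displacement = Vout / sensitivity.
d = 365.5 / 93.9
d = 3.892 mm

3.892 mm


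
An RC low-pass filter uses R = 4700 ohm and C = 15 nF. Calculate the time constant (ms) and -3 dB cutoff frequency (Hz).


Time constant: tau = R * C.
tau = 4700 * 1.50e-08 = 7.05e-05 s
tau = 0.0705 ms
Cutoff frequency: fc = 1 / (2*pi*R*C).
fc = 1 / (2*pi*7.05e-05) = 2257.52 Hz

tau = 0.0705 ms, fc = 2257.52 Hz


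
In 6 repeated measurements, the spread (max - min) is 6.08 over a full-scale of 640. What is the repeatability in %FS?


Repeatability = (spread / full scale) * 100%.
R = (6.08 / 640) * 100
R = 0.95 %FS

0.95 %FS


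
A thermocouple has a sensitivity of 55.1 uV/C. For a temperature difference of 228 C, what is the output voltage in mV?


The thermocouple output V = sensitivity * dT.
V = 55.1 uV/C * 228 C
V = 12562.8 uV
V = 12.563 mV

12.563 mV


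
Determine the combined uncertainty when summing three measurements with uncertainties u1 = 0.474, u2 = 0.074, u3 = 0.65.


For a sum of independent quantities, uc = sqrt(u1^2 + u2^2 + u3^2).
uc = sqrt(0.474^2 + 0.074^2 + 0.65^2)
uc = sqrt(0.224676 + 0.005476 + 0.4225)
uc = 0.8079

0.8079


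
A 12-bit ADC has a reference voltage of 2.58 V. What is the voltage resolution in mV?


The resolution (LSB) of an ADC is Vref / 2^n.
LSB = 2.58 / 2^12
LSB = 2.58 / 4096
LSB = 0.00062988 V = 0.62988281 mV

0.62988281 mV


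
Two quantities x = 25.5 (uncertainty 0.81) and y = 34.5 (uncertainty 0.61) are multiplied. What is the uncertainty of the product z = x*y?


For a product z = x*y, the relative uncertainty is:
uz/z = sqrt((ux/x)^2 + (uy/y)^2)
Relative uncertainties: ux/x = 0.81/25.5 = 0.031765
uy/y = 0.61/34.5 = 0.017681
z = 25.5 * 34.5 = 879.8
uz = 879.8 * sqrt(0.031765^2 + 0.017681^2) = 31.983

31.983


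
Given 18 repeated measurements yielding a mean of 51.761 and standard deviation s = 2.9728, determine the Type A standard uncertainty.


The standard uncertainty for Type A evaluation is u = s / sqrt(n).
u = 2.9728 / sqrt(18)
u = 2.9728 / 4.2426
u = 0.7007

0.7007


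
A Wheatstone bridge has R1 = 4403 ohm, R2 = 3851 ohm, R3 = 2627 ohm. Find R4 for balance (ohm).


At balance: R1*R4 = R2*R3, so R4 = R2*R3/R1.
R4 = 3851 * 2627 / 4403
R4 = 10116577 / 4403
R4 = 2297.66 ohm

2297.66 ohm


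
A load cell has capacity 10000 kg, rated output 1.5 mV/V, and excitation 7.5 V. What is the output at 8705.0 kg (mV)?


Vout = rated_output * Vex * (load / capacity).
Vout = 1.5 * 7.5 * (8705.0 / 10000)
Vout = 1.5 * 7.5 * 0.8705
Vout = 9.793 mV

9.793 mV


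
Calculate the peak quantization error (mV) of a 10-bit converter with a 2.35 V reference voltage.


The maximum quantization error is +/- LSB/2.
LSB = Vref / 2^n = 2.35 / 1024 = 0.00229492 V
Max error = LSB / 2 = 0.00229492 / 2 = 0.00114746 V
Max error = 1.1475 mV

1.1475 mV


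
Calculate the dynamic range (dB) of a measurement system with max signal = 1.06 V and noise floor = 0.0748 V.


Dynamic range = 20 * log10(Vmax / Vnoise).
DR = 20 * log10(1.06 / 0.0748)
DR = 20 * log10(14.17)
DR = 23.03 dB

23.03 dB


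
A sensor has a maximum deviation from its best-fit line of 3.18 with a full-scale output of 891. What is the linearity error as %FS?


Linearity error = (max deviation / full scale) * 100%.
Linearity = (3.18 / 891) * 100
Linearity = 0.357 %FS

0.357 %FS


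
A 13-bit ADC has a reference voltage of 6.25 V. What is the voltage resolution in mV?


The resolution (LSB) of an ADC is Vref / 2^n.
LSB = 6.25 / 2^13
LSB = 6.25 / 8192
LSB = 0.00076294 V = 0.76293945 mV

0.76293945 mV


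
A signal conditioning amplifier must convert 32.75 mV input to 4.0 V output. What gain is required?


Gain = Vout / Vin (converting to same units).
G = 4.0 V / 32.75 mV
G = 4000.0 mV / 32.75 mV
G = 122.14

122.14


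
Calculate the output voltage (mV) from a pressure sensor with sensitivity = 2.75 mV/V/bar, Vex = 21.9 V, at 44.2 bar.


Output = sensitivity * Vex * P.
Vout = 2.75 * 21.9 * 44.2
Vout = 60.225 * 44.2
Vout = 2661.94 mV

2661.94 mV


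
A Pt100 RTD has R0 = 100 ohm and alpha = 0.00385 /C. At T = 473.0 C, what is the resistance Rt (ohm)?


The RTD equation: Rt = R0 * (1 + alpha * T).
Rt = 100 * (1 + 0.00385 * 473.0)
Rt = 100 * (1 + 1.82105)
Rt = 100 * 2.82105
Rt = 282.105 ohm

282.105 ohm


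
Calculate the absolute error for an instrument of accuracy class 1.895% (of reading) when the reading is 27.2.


Absolute error = (accuracy% / 100) * reading.
Error = (1.895 / 100) * 27.2
Error = 0.01895 * 27.2
Error = 0.5154

0.5154


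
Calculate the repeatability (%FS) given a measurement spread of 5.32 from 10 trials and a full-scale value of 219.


Repeatability = (spread / full scale) * 100%.
R = (5.32 / 219) * 100
R = 2.429 %FS

2.429 %FS


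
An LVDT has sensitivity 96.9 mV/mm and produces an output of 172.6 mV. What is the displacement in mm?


Displacement = Vout / sensitivity.
d = 172.6 / 96.9
d = 1.781 mm

1.781 mm


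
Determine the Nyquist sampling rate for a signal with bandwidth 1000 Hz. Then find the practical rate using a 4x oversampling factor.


By Nyquist theorem, fs_min = 2 * fmax.
fs_min = 2 * 1000 = 2000 Hz
Practical rate = 4 * fs_min = 4 * 2000 = 8000 Hz

fs_min = 2000 Hz, fs_practical = 8000 Hz


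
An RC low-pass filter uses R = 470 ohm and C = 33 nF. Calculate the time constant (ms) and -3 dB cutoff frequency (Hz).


Time constant: tau = R * C.
tau = 470 * 3.30e-08 = 1.551e-05 s
tau = 0.0155 ms
Cutoff frequency: fc = 1 / (2*pi*R*C).
fc = 1 / (2*pi*1.551e-05) = 10261.44 Hz

tau = 0.0155 ms, fc = 10261.44 Hz


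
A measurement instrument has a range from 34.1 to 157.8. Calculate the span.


Span = upper range - lower range.
Span = 157.8 - (34.1)
Span = 123.7

123.7


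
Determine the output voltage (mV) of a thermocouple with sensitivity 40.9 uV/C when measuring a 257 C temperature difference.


The thermocouple output V = sensitivity * dT.
V = 40.9 uV/C * 257 C
V = 10511.3 uV
V = 10.511 mV

10.511 mV


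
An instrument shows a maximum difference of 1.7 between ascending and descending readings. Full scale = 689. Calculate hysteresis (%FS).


Hysteresis = (max difference / full scale) * 100%.
H = (1.7 / 689) * 100
H = 0.247 %FS

0.247 %FS


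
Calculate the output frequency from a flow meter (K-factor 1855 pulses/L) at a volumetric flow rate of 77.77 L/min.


Frequency = K * Q / 60 (converting L/min to L/s).
f = 1855 * 77.77 / 60
f = 144263.35 / 60
f = 2404.39 Hz

2404.39 Hz


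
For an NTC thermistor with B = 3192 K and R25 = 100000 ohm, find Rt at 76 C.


NTC thermistor equation: Rt = R25 * exp(B * (1/T - 1/T25)).
T in Kelvin: 349.15 K, T25 = 298.15 K
1/T - 1/T25 = 1/349.15 - 1/298.15 = -0.00048992
B * (1/T - 1/T25) = 3192 * -0.00048992 = -1.5638
Rt = 100000 * exp(-1.5638) = 20933.5 ohm

20933.5 ohm


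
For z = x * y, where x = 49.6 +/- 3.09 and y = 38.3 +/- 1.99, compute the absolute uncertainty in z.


For a product z = x*y, the relative uncertainty is:
uz/z = sqrt((ux/x)^2 + (uy/y)^2)
Relative uncertainties: ux/x = 3.09/49.6 = 0.062298
uy/y = 1.99/38.3 = 0.051958
z = 49.6 * 38.3 = 1899.7
uz = 1899.7 * sqrt(0.062298^2 + 0.051958^2) = 154.105

154.105


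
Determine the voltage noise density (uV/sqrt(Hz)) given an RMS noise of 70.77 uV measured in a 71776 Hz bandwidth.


Noise spectral density = Vrms / sqrt(BW).
NSD = 70.77 / sqrt(71776)
NSD = 70.77 / 267.9104
NSD = 0.2642 uV/sqrt(Hz)

0.2642 uV/sqrt(Hz)


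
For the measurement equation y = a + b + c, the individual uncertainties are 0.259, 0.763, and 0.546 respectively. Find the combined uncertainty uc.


For a sum of independent quantities, uc = sqrt(u1^2 + u2^2 + u3^2).
uc = sqrt(0.259^2 + 0.763^2 + 0.546^2)
uc = sqrt(0.067081 + 0.582169 + 0.298116)
uc = 0.9733

0.9733


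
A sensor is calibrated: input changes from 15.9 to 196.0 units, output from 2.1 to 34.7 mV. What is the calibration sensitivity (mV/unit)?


Sensitivity = (y2 - y1) / (x2 - x1).
S = (34.7 - 2.1) / (196.0 - 15.9)
S = 32.6 / 180.1
S = 0.181 mV/unit

0.181 mV/unit


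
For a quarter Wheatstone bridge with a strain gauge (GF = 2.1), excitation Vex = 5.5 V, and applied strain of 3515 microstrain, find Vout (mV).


Quarter bridge output: Vout = (GF * epsilon * Vex) / 4.
Vout = (2.1 * 3515e-6 * 5.5) / 4
Vout = 0.04059825 / 4 V
Vout = 0.01014956 V = 10.1496 mV

10.1496 mV


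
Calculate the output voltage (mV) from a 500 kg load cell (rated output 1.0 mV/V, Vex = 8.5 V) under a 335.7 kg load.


Vout = rated_output * Vex * (load / capacity).
Vout = 1.0 * 8.5 * (335.7 / 500)
Vout = 1.0 * 8.5 * 0.6714
Vout = 5.707 mV

5.707 mV


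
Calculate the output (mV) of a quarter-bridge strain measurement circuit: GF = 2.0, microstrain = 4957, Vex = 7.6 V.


Quarter bridge output: Vout = (GF * epsilon * Vex) / 4.
Vout = (2.0 * 4957e-6 * 7.6) / 4
Vout = 0.0753464 / 4 V
Vout = 0.0188366 V = 18.8366 mV

18.8366 mV


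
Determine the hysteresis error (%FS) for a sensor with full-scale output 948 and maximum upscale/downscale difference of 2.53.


Hysteresis = (max difference / full scale) * 100%.
H = (2.53 / 948) * 100
H = 0.267 %FS

0.267 %FS


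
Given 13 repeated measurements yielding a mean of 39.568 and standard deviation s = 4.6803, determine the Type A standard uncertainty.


The standard uncertainty for Type A evaluation is u = s / sqrt(n).
u = 4.6803 / sqrt(13)
u = 4.6803 / 3.6056
u = 1.2981

1.2981


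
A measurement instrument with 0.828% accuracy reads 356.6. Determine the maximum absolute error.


Absolute error = (accuracy% / 100) * reading.
Error = (0.828 / 100) * 356.6
Error = 0.00828 * 356.6
Error = 2.9526

2.9526


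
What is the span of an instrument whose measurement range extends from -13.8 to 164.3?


Span = upper range - lower range.
Span = 164.3 - (-13.8)
Span = 178.1

178.1


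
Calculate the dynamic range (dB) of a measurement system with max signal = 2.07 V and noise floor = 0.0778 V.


Dynamic range = 20 * log10(Vmax / Vnoise).
DR = 20 * log10(2.07 / 0.0778)
DR = 20 * log10(26.61)
DR = 28.5 dB

28.5 dB


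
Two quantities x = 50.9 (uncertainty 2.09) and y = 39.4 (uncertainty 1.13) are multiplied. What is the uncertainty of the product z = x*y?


For a product z = x*y, the relative uncertainty is:
uz/z = sqrt((ux/x)^2 + (uy/y)^2)
Relative uncertainties: ux/x = 2.09/50.9 = 0.041061
uy/y = 1.13/39.4 = 0.02868
z = 50.9 * 39.4 = 2005.5
uz = 2005.5 * sqrt(0.041061^2 + 0.02868^2) = 100.444

100.444


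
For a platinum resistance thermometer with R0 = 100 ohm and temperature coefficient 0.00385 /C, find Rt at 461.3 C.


The RTD equation: Rt = R0 * (1 + alpha * T).
Rt = 100 * (1 + 0.00385 * 461.3)
Rt = 100 * (1 + 1.776005)
Rt = 100 * 2.776005
Rt = 277.601 ohm

277.601 ohm


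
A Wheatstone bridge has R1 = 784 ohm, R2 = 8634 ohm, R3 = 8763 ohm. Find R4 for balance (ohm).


At balance: R1*R4 = R2*R3, so R4 = R2*R3/R1.
R4 = 8634 * 8763 / 784
R4 = 75659742 / 784
R4 = 96504.77 ohm

96504.77 ohm


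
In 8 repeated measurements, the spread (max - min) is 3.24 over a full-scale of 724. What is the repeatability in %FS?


Repeatability = (spread / full scale) * 100%.
R = (3.24 / 724) * 100
R = 0.448 %FS

0.448 %FS


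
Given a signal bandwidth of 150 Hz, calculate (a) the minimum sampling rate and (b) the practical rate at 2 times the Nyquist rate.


By Nyquist theorem, fs_min = 2 * fmax.
fs_min = 2 * 150 = 300 Hz
Practical rate = 2 * fs_min = 2 * 300 = 600 Hz

fs_min = 300 Hz, fs_practical = 600 Hz


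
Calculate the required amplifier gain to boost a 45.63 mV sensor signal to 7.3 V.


Gain = Vout / Vin (converting to same units).
G = 7.3 V / 45.63 mV
G = 7300.0 mV / 45.63 mV
G = 159.98

159.98


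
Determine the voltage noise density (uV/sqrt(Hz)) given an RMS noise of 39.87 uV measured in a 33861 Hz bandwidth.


Noise spectral density = Vrms / sqrt(BW).
NSD = 39.87 / sqrt(33861)
NSD = 39.87 / 184.0136
NSD = 0.2167 uV/sqrt(Hz)

0.2167 uV/sqrt(Hz)


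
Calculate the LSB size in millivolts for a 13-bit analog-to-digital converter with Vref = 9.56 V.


The resolution (LSB) of an ADC is Vref / 2^n.
LSB = 9.56 / 2^13
LSB = 9.56 / 8192
LSB = 0.00116699 V = 1.16699219 mV

1.16699219 mV


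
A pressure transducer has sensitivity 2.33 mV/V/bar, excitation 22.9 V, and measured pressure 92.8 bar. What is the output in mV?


Output = sensitivity * Vex * P.
Vout = 2.33 * 22.9 * 92.8
Vout = 53.357 * 92.8
Vout = 4951.53 mV

4951.53 mV


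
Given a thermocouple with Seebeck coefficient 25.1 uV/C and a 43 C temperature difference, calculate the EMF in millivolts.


The thermocouple output V = sensitivity * dT.
V = 25.1 uV/C * 43 C
V = 1079.3 uV
V = 1.079 mV

1.079 mV


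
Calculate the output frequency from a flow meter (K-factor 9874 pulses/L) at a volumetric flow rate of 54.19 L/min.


Frequency = K * Q / 60 (converting L/min to L/s).
f = 9874 * 54.19 / 60
f = 535072.06 / 60
f = 8917.87 Hz

8917.87 Hz


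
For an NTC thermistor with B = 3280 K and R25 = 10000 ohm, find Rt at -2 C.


NTC thermistor equation: Rt = R25 * exp(B * (1/T - 1/T25)).
T in Kelvin: 271.15 K, T25 = 298.15 K
1/T - 1/T25 = 1/271.15 - 1/298.15 = 0.00033398
B * (1/T - 1/T25) = 3280 * 0.00033398 = 1.0955
Rt = 10000 * exp(1.0955) = 29905.3 ohm

29905.3 ohm


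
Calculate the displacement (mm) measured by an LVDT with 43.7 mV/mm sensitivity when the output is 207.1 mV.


Displacement = Vout / sensitivity.
d = 207.1 / 43.7
d = 4.739 mm

4.739 mm


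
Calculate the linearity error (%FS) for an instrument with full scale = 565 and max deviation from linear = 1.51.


Linearity error = (max deviation / full scale) * 100%.
Linearity = (1.51 / 565) * 100
Linearity = 0.267 %FS

0.267 %FS


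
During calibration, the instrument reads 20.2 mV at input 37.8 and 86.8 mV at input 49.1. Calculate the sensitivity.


Sensitivity = (y2 - y1) / (x2 - x1).
S = (86.8 - 20.2) / (49.1 - 37.8)
S = 66.6 / 11.3
S = 5.8938 mV/unit

5.8938 mV/unit


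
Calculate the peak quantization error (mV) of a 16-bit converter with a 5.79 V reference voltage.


The maximum quantization error is +/- LSB/2.
LSB = Vref / 2^n = 5.79 / 65536 = 8.835e-05 V
Max error = LSB / 2 = 8.835e-05 / 2 = 4.417e-05 V
Max error = 0.0442 mV

0.0442 mV


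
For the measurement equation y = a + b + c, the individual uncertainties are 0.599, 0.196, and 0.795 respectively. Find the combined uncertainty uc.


For a sum of independent quantities, uc = sqrt(u1^2 + u2^2 + u3^2).
uc = sqrt(0.599^2 + 0.196^2 + 0.795^2)
uc = sqrt(0.358801 + 0.038416 + 0.632025)
uc = 1.0145

1.0145


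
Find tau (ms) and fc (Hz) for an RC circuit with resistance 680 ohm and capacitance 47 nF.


Time constant: tau = R * C.
tau = 680 * 4.70e-08 = 3.196e-05 s
tau = 0.032 ms
Cutoff frequency: fc = 1 / (2*pi*R*C).
fc = 1 / (2*pi*3.196e-05) = 4979.82 Hz

tau = 0.032 ms, fc = 4979.82 Hz


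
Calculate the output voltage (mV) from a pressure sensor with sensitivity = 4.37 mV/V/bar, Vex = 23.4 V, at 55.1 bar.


Output = sensitivity * Vex * P.
Vout = 4.37 * 23.4 * 55.1
Vout = 102.258 * 55.1
Vout = 5634.42 mV

5634.42 mV


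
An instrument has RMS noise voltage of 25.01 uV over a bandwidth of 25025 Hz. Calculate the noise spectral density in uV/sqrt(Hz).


Noise spectral density = Vrms / sqrt(BW).
NSD = 25.01 / sqrt(25025)
NSD = 25.01 / 158.1929
NSD = 0.1581 uV/sqrt(Hz)

0.1581 uV/sqrt(Hz)


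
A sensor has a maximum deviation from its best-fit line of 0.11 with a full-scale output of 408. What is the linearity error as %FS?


Linearity error = (max deviation / full scale) * 100%.
Linearity = (0.11 / 408) * 100
Linearity = 0.027 %FS

0.027 %FS


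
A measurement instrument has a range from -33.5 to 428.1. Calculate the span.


Span = upper range - lower range.
Span = 428.1 - (-33.5)
Span = 461.6

461.6


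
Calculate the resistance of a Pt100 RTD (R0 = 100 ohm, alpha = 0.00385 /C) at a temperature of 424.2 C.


The RTD equation: Rt = R0 * (1 + alpha * T).
Rt = 100 * (1 + 0.00385 * 424.2)
Rt = 100 * (1 + 1.63317)
Rt = 100 * 2.63317
Rt = 263.317 ohm

263.317 ohm


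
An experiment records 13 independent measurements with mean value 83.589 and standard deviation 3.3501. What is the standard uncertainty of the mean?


The standard uncertainty for Type A evaluation is u = s / sqrt(n).
u = 3.3501 / sqrt(13)
u = 3.3501 / 3.6056
u = 0.9292

0.9292


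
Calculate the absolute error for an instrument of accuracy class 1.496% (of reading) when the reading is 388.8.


Absolute error = (accuracy% / 100) * reading.
Error = (1.496 / 100) * 388.8
Error = 0.01496 * 388.8
Error = 5.8164

5.8164


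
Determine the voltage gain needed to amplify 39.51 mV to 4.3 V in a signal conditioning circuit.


Gain = Vout / Vin (converting to same units).
G = 4.3 V / 39.51 mV
G = 4300.0 mV / 39.51 mV
G = 108.83

108.83


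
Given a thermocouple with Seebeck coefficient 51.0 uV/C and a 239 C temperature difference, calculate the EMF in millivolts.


The thermocouple output V = sensitivity * dT.
V = 51.0 uV/C * 239 C
V = 12189.0 uV
V = 12.189 mV

12.189 mV


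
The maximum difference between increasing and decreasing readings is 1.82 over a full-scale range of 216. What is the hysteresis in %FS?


Hysteresis = (max difference / full scale) * 100%.
H = (1.82 / 216) * 100
H = 0.843 %FS

0.843 %FS


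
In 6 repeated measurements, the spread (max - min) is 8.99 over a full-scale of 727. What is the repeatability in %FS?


Repeatability = (spread / full scale) * 100%.
R = (8.99 / 727) * 100
R = 1.237 %FS

1.237 %FS


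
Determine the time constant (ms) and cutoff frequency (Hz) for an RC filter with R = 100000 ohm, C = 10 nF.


Time constant: tau = R * C.
tau = 100000 * 1.00e-08 = 0.001 s
tau = 1.0 ms
Cutoff frequency: fc = 1 / (2*pi*R*C).
fc = 1 / (2*pi*0.001) = 159.15 Hz

tau = 1.0 ms, fc = 159.15 Hz


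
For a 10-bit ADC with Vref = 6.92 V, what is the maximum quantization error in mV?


The maximum quantization error is +/- LSB/2.
LSB = Vref / 2^n = 6.92 / 1024 = 0.00675781 V
Max error = LSB / 2 = 0.00675781 / 2 = 0.00337891 V
Max error = 3.3789 mV

3.3789 mV


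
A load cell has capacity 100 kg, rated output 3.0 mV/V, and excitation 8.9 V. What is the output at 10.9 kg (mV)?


Vout = rated_output * Vex * (load / capacity).
Vout = 3.0 * 8.9 * (10.9 / 100)
Vout = 3.0 * 8.9 * 0.109
Vout = 2.91 mV

2.91 mV


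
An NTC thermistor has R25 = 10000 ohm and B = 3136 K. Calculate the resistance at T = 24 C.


NTC thermistor equation: Rt = R25 * exp(B * (1/T - 1/T25)).
T in Kelvin: 297.15 K, T25 = 298.15 K
1/T - 1/T25 = 1/297.15 - 1/298.15 = 1.129e-05
B * (1/T - 1/T25) = 3136 * 1.129e-05 = 0.0354
Rt = 10000 * exp(0.0354) = 10360.3 ohm

10360.3 ohm


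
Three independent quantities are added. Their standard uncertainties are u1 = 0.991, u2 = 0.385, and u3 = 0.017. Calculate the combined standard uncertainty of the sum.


For a sum of independent quantities, uc = sqrt(u1^2 + u2^2 + u3^2).
uc = sqrt(0.991^2 + 0.385^2 + 0.017^2)
uc = sqrt(0.982081 + 0.148225 + 0.000289)
uc = 1.0633

1.0633


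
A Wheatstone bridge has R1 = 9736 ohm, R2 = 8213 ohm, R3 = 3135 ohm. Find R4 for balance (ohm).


At balance: R1*R4 = R2*R3, so R4 = R2*R3/R1.
R4 = 8213 * 3135 / 9736
R4 = 25747755 / 9736
R4 = 2644.59 ohm

2644.59 ohm


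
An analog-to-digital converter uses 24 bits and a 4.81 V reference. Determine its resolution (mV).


The resolution (LSB) of an ADC is Vref / 2^n.
LSB = 4.81 / 2^24
LSB = 4.81 / 16777216
LSB = 2.9e-07 V = 0.0002867 mV

0.0002867 mV


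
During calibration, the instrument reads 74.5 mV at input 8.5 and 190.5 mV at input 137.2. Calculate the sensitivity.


Sensitivity = (y2 - y1) / (x2 - x1).
S = (190.5 - 74.5) / (137.2 - 8.5)
S = 116.0 / 128.7
S = 0.9013 mV/unit

0.9013 mV/unit


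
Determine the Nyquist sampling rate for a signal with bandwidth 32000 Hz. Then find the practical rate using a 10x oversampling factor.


By Nyquist theorem, fs_min = 2 * fmax.
fs_min = 2 * 32000 = 64000 Hz
Practical rate = 10 * fs_min = 10 * 64000 = 640000 Hz

fs_min = 64000 Hz, fs_practical = 640000 Hz


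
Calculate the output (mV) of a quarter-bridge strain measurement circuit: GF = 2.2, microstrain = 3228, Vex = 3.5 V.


Quarter bridge output: Vout = (GF * epsilon * Vex) / 4.
Vout = (2.2 * 3228e-6 * 3.5) / 4
Vout = 0.0248556 / 4 V
Vout = 0.0062139 V = 6.2139 mV

6.2139 mV


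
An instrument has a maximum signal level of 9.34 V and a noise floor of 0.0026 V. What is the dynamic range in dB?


Dynamic range = 20 * log10(Vmax / Vnoise).
DR = 20 * log10(9.34 / 0.0026)
DR = 20 * log10(3592.31)
DR = 71.11 dB

71.11 dB


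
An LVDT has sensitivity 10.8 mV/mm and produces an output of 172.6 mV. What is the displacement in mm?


Displacement = Vout / sensitivity.
d = 172.6 / 10.8
d = 15.981 mm

15.981 mm


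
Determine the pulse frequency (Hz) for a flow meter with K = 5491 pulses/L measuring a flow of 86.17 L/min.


Frequency = K * Q / 60 (converting L/min to L/s).
f = 5491 * 86.17 / 60
f = 473159.47 / 60
f = 7885.99 Hz

7885.99 Hz


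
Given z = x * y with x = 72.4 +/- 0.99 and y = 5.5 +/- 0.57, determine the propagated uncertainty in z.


For a product z = x*y, the relative uncertainty is:
uz/z = sqrt((ux/x)^2 + (uy/y)^2)
Relative uncertainties: ux/x = 0.99/72.4 = 0.013674
uy/y = 0.57/5.5 = 0.103636
z = 72.4 * 5.5 = 398.2
uz = 398.2 * sqrt(0.013674^2 + 0.103636^2) = 41.626

41.626


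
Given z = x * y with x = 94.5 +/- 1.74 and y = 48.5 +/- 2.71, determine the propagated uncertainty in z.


For a product z = x*y, the relative uncertainty is:
uz/z = sqrt((ux/x)^2 + (uy/y)^2)
Relative uncertainties: ux/x = 1.74/94.5 = 0.018413
uy/y = 2.71/48.5 = 0.055876
z = 94.5 * 48.5 = 4583.2
uz = 4583.2 * sqrt(0.018413^2 + 0.055876^2) = 269.641

269.641


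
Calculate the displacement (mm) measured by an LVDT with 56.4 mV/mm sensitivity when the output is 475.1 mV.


Displacement = Vout / sensitivity.
d = 475.1 / 56.4
d = 8.424 mm

8.424 mm


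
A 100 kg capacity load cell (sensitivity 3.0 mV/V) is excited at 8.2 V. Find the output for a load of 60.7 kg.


Vout = rated_output * Vex * (load / capacity).
Vout = 3.0 * 8.2 * (60.7 / 100)
Vout = 3.0 * 8.2 * 0.607
Vout = 14.932 mV

14.932 mV


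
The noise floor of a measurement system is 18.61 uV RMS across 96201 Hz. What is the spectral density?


Noise spectral density = Vrms / sqrt(BW).
NSD = 18.61 / sqrt(96201)
NSD = 18.61 / 310.1629
NSD = 0.06 uV/sqrt(Hz)

0.06 uV/sqrt(Hz)


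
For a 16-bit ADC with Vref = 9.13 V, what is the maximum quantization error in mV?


The maximum quantization error is +/- LSB/2.
LSB = Vref / 2^n = 9.13 / 65536 = 0.00013931 V
Max error = LSB / 2 = 0.00013931 / 2 = 6.966e-05 V
Max error = 0.0697 mV

0.0697 mV


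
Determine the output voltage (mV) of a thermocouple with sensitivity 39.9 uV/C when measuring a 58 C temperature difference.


The thermocouple output V = sensitivity * dT.
V = 39.9 uV/C * 58 C
V = 2314.2 uV
V = 2.314 mV

2.314 mV


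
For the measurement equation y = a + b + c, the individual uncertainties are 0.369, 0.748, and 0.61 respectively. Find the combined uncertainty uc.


For a sum of independent quantities, uc = sqrt(u1^2 + u2^2 + u3^2).
uc = sqrt(0.369^2 + 0.748^2 + 0.61^2)
uc = sqrt(0.136161 + 0.559504 + 0.3721)
uc = 1.0333

1.0333


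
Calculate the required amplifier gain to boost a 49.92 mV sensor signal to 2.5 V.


Gain = Vout / Vin (converting to same units).
G = 2.5 V / 49.92 mV
G = 2500.0 mV / 49.92 mV
G = 50.08

50.08


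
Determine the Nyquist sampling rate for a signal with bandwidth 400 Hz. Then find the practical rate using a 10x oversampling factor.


By Nyquist theorem, fs_min = 2 * fmax.
fs_min = 2 * 400 = 800 Hz
Practical rate = 10 * fs_min = 10 * 800 = 8000 Hz

fs_min = 800 Hz, fs_practical = 8000 Hz


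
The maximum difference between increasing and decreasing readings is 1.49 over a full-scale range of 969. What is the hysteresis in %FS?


Hysteresis = (max difference / full scale) * 100%.
H = (1.49 / 969) * 100
H = 0.154 %FS

0.154 %FS


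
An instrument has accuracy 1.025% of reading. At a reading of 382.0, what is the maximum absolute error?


Absolute error = (accuracy% / 100) * reading.
Error = (1.025 / 100) * 382.0
Error = 0.01025 * 382.0
Error = 3.9155

3.9155


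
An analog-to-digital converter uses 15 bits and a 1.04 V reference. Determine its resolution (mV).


The resolution (LSB) of an ADC is Vref / 2^n.
LSB = 1.04 / 2^15
LSB = 1.04 / 32768
LSB = 3.174e-05 V = 0.03173828 mV

0.03173828 mV


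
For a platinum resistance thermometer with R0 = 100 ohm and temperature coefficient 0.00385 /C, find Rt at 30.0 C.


The RTD equation: Rt = R0 * (1 + alpha * T).
Rt = 100 * (1 + 0.00385 * 30.0)
Rt = 100 * (1 + 0.1155)
Rt = 100 * 1.1155
Rt = 111.55 ohm

111.55 ohm


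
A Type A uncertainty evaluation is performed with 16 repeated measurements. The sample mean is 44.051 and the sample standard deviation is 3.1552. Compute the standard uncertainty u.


The standard uncertainty for Type A evaluation is u = s / sqrt(n).
u = 3.1552 / sqrt(16)
u = 3.1552 / 4.0
u = 0.7888

0.7888


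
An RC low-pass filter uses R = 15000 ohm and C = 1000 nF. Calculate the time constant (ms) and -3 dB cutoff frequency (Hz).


Time constant: tau = R * C.
tau = 15000 * 1.00e-06 = 0.015 s
tau = 15.0 ms
Cutoff frequency: fc = 1 / (2*pi*R*C).
fc = 1 / (2*pi*0.015) = 10.61 Hz

tau = 15.0 ms, fc = 10.61 Hz


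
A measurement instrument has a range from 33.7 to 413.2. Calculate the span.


Span = upper range - lower range.
Span = 413.2 - (33.7)
Span = 379.5

379.5


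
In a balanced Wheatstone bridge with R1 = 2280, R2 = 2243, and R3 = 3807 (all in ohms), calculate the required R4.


At balance: R1*R4 = R2*R3, so R4 = R2*R3/R1.
R4 = 2243 * 3807 / 2280
R4 = 8539101 / 2280
R4 = 3745.22 ohm

3745.22 ohm


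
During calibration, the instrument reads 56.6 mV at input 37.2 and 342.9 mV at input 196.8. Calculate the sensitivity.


Sensitivity = (y2 - y1) / (x2 - x1).
S = (342.9 - 56.6) / (196.8 - 37.2)
S = 286.3 / 159.6
S = 1.7939 mV/unit

1.7939 mV/unit


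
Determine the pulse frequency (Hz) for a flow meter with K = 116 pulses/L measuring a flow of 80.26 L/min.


Frequency = K * Q / 60 (converting L/min to L/s).
f = 116 * 80.26 / 60
f = 9310.16 / 60
f = 155.17 Hz

155.17 Hz


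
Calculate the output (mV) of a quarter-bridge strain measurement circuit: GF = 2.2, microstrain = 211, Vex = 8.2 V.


Quarter bridge output: Vout = (GF * epsilon * Vex) / 4.
Vout = (2.2 * 211e-6 * 8.2) / 4
Vout = 0.00380644 / 4 V
Vout = 0.00095161 V = 0.9516 mV

0.9516 mV


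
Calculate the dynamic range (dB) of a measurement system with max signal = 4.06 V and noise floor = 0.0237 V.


Dynamic range = 20 * log10(Vmax / Vnoise).
DR = 20 * log10(4.06 / 0.0237)
DR = 20 * log10(171.31)
DR = 44.68 dB

44.68 dB


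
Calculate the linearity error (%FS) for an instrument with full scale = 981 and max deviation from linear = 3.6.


Linearity error = (max deviation / full scale) * 100%.
Linearity = (3.6 / 981) * 100
Linearity = 0.367 %FS

0.367 %FS


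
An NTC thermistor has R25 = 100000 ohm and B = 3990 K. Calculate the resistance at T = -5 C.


NTC thermistor equation: Rt = R25 * exp(B * (1/T - 1/T25)).
T in Kelvin: 268.15 K, T25 = 298.15 K
1/T - 1/T25 = 1/268.15 - 1/298.15 = 0.00037524
B * (1/T - 1/T25) = 3990 * 0.00037524 = 1.4972
Rt = 100000 * exp(1.4972) = 446918.4 ohm

446918.4 ohm


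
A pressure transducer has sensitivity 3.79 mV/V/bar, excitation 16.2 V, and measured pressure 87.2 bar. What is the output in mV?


Output = sensitivity * Vex * P.
Vout = 3.79 * 16.2 * 87.2
Vout = 61.398 * 87.2
Vout = 5353.91 mV

5353.91 mV


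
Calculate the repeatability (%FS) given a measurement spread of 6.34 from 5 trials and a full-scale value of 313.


Repeatability = (spread / full scale) * 100%.
R = (6.34 / 313) * 100
R = 2.026 %FS

2.026 %FS


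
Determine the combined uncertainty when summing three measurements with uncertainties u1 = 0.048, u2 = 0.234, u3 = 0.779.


For a sum of independent quantities, uc = sqrt(u1^2 + u2^2 + u3^2).
uc = sqrt(0.048^2 + 0.234^2 + 0.779^2)
uc = sqrt(0.002304 + 0.054756 + 0.606841)
uc = 0.8148

0.8148


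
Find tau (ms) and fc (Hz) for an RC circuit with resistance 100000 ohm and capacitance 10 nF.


Time constant: tau = R * C.
tau = 100000 * 1.00e-08 = 0.001 s
tau = 1.0 ms
Cutoff frequency: fc = 1 / (2*pi*R*C).
fc = 1 / (2*pi*0.001) = 159.15 Hz

tau = 1.0 ms, fc = 159.15 Hz


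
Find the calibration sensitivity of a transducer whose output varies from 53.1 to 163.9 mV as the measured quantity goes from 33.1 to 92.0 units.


Sensitivity = (y2 - y1) / (x2 - x1).
S = (163.9 - 53.1) / (92.0 - 33.1)
S = 110.8 / 58.9
S = 1.8812 mV/unit

1.8812 mV/unit


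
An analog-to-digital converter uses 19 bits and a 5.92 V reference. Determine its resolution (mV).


The resolution (LSB) of an ADC is Vref / 2^n.
LSB = 5.92 / 2^19
LSB = 5.92 / 524288
LSB = 1.129e-05 V = 0.0112915 mV

0.0112915 mV


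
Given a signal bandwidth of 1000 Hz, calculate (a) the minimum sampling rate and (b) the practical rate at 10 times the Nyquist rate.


By Nyquist theorem, fs_min = 2 * fmax.
fs_min = 2 * 1000 = 2000 Hz
Practical rate = 10 * fs_min = 10 * 2000 = 20000 Hz

fs_min = 2000 Hz, fs_practical = 20000 Hz


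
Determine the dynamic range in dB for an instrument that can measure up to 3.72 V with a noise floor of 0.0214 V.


Dynamic range = 20 * log10(Vmax / Vnoise).
DR = 20 * log10(3.72 / 0.0214)
DR = 20 * log10(173.83)
DR = 44.8 dB

44.8 dB


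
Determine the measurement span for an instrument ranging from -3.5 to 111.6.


Span = upper range - lower range.
Span = 111.6 - (-3.5)
Span = 115.1

115.1


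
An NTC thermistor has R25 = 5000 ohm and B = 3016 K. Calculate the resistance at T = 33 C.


NTC thermistor equation: Rt = R25 * exp(B * (1/T - 1/T25)).
T in Kelvin: 306.15 K, T25 = 298.15 K
1/T - 1/T25 = 1/306.15 - 1/298.15 = -8.764e-05
B * (1/T - 1/T25) = 3016 * -8.764e-05 = -0.2643
Rt = 5000 * exp(-0.2643) = 3838.6 ohm

3838.6 ohm


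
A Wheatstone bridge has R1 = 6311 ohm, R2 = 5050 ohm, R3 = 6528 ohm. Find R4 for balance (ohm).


At balance: R1*R4 = R2*R3, so R4 = R2*R3/R1.
R4 = 5050 * 6528 / 6311
R4 = 32966400 / 6311
R4 = 5223.64 ohm

5223.64 ohm


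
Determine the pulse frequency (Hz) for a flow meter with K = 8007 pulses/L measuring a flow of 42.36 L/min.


Frequency = K * Q / 60 (converting L/min to L/s).
f = 8007 * 42.36 / 60
f = 339176.52 / 60
f = 5652.94 Hz

5652.94 Hz


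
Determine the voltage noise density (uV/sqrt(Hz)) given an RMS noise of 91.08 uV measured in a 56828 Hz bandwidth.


Noise spectral density = Vrms / sqrt(BW).
NSD = 91.08 / sqrt(56828)
NSD = 91.08 / 238.3862
NSD = 0.3821 uV/sqrt(Hz)

0.3821 uV/sqrt(Hz)


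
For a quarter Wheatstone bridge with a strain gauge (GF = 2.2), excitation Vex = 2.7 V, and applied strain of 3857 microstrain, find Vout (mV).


Quarter bridge output: Vout = (GF * epsilon * Vex) / 4.
Vout = (2.2 * 3857e-6 * 2.7) / 4
Vout = 0.02291058 / 4 V
Vout = 0.00572765 V = 5.7276 mV

5.7276 mV


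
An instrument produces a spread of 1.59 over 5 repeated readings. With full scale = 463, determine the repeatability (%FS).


Repeatability = (spread / full scale) * 100%.
R = (1.59 / 463) * 100
R = 0.343 %FS

0.343 %FS


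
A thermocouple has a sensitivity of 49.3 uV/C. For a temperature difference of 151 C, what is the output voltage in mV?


The thermocouple output V = sensitivity * dT.
V = 49.3 uV/C * 151 C
V = 7444.3 uV
V = 7.444 mV

7.444 mV


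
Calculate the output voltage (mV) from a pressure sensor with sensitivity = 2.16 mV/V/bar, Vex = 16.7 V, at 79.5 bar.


Output = sensitivity * Vex * P.
Vout = 2.16 * 16.7 * 79.5
Vout = 36.072 * 79.5
Vout = 2867.72 mV

2867.72 mV


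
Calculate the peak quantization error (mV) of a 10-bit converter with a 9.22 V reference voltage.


The maximum quantization error is +/- LSB/2.
LSB = Vref / 2^n = 9.22 / 1024 = 0.00900391 V
Max error = LSB / 2 = 0.00900391 / 2 = 0.00450195 V
Max error = 4.502 mV

4.502 mV


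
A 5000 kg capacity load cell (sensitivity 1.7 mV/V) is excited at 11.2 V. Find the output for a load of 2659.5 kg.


Vout = rated_output * Vex * (load / capacity).
Vout = 1.7 * 11.2 * (2659.5 / 5000)
Vout = 1.7 * 11.2 * 0.5319
Vout = 10.127 mV

10.127 mV


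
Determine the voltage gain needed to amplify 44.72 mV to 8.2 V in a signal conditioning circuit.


Gain = Vout / Vin (converting to same units).
G = 8.2 V / 44.72 mV
G = 8200.0 mV / 44.72 mV
G = 183.36

183.36


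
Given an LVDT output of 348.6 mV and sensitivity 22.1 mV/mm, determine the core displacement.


Displacement = Vout / sensitivity.
d = 348.6 / 22.1
d = 15.774 mm

15.774 mm


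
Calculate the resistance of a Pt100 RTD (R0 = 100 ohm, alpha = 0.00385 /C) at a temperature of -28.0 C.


The RTD equation: Rt = R0 * (1 + alpha * T).
Rt = 100 * (1 + 0.00385 * -28.0)
Rt = 100 * (1 + -0.1078)
Rt = 100 * 0.8922
Rt = 89.22 ohm

89.22 ohm


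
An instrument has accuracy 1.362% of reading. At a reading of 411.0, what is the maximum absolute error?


Absolute error = (accuracy% / 100) * reading.
Error = (1.362 / 100) * 411.0
Error = 0.01362 * 411.0
Error = 5.5978

5.5978


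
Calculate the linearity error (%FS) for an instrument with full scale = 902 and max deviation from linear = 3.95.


Linearity error = (max deviation / full scale) * 100%.
Linearity = (3.95 / 902) * 100
Linearity = 0.438 %FS

0.438 %FS


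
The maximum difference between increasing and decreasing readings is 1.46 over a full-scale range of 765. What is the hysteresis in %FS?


Hysteresis = (max difference / full scale) * 100%.
H = (1.46 / 765) * 100
H = 0.191 %FS

0.191 %FS


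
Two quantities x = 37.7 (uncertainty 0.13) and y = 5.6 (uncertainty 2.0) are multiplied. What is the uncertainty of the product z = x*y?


For a product z = x*y, the relative uncertainty is:
uz/z = sqrt((ux/x)^2 + (uy/y)^2)
Relative uncertainties: ux/x = 0.13/37.7 = 0.003448
uy/y = 2.0/5.6 = 0.357143
z = 37.7 * 5.6 = 211.1
uz = 211.1 * sqrt(0.003448^2 + 0.357143^2) = 75.404

75.404


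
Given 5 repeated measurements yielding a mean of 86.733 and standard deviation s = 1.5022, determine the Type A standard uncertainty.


The standard uncertainty for Type A evaluation is u = s / sqrt(n).
u = 1.5022 / sqrt(5)
u = 1.5022 / 2.2361
u = 0.6718

0.6718


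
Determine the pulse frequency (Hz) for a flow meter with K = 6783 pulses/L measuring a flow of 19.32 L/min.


Frequency = K * Q / 60 (converting L/min to L/s).
f = 6783 * 19.32 / 60
f = 131047.56 / 60
f = 2184.13 Hz

2184.13 Hz


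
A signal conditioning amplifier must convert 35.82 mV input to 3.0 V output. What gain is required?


Gain = Vout / Vin (converting to same units).
G = 3.0 V / 35.82 mV
G = 3000.0 mV / 35.82 mV
G = 83.75

83.75


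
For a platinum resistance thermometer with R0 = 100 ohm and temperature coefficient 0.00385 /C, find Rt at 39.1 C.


The RTD equation: Rt = R0 * (1 + alpha * T).
Rt = 100 * (1 + 0.00385 * 39.1)
Rt = 100 * (1 + 0.150535)
Rt = 100 * 1.150535
Rt = 115.054 ohm

115.054 ohm
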